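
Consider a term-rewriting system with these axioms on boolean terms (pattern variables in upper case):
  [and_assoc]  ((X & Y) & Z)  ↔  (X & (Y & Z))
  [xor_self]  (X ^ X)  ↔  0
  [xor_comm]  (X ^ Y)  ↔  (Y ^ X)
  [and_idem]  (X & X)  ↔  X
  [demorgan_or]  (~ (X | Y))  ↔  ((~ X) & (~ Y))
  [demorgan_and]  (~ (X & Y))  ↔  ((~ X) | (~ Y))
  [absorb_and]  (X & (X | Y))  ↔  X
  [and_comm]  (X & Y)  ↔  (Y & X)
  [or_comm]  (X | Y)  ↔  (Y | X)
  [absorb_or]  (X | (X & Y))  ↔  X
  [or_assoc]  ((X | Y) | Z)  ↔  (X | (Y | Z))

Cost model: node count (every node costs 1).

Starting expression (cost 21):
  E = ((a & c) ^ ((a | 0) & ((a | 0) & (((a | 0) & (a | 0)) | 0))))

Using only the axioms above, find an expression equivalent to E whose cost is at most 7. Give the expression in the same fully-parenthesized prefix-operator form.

1. [and_idem →] ((a | 0) & (a | 0))  →  (a | 0);  E = ((a & c) ^ ((a | 0) & ((a | 0) & ((a | 0) | 0))))
2. [absorb_and →] ((a | 0) & ((a | 0) | 0))  →  (a | 0);  E = ((a & c) ^ ((a | 0) & (a | 0)))
3. [and_idem →] ((a | 0) & (a | 0))  →  (a | 0);  cost 7 ≤ 7, done

((a & c) ^ (a | 0))   [cost 7]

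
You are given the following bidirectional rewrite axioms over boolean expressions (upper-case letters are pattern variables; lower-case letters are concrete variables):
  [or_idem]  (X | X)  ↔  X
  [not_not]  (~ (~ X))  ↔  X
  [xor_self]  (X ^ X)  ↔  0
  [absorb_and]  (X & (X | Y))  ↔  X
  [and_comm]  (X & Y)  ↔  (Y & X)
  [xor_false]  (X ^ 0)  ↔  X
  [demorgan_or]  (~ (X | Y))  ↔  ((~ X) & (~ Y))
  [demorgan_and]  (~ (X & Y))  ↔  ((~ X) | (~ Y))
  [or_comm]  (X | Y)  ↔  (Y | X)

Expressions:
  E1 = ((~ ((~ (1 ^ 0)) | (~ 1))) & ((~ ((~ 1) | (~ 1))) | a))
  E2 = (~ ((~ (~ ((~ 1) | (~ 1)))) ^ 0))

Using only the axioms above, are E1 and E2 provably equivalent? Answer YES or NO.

YES

(1) (1 ^ 0)  =[xor_false →]=  1    ⊢ ((~ ((~ 1) | (~ 1))) & ((~ ((~ 1) | (~ 1))) | a))
(2) ((~ ((~ 1) | (~ 1))) & ((~ ((~ 1) | (~ 1))) | a))  =[absorb_and →]=  (~ ((~ 1) | (~ 1)))
(3) (~ ((~ 1) | (~ 1)))  =[not_not ←]=  (~ (~ (~ ((~ 1) | (~ 1)))))
(4) (~ (~ ((~ 1) | (~ 1))))  =[xor_false ←]=  ((~ (~ ((~ 1) | (~ 1)))) ^ 0)    ⊢ E2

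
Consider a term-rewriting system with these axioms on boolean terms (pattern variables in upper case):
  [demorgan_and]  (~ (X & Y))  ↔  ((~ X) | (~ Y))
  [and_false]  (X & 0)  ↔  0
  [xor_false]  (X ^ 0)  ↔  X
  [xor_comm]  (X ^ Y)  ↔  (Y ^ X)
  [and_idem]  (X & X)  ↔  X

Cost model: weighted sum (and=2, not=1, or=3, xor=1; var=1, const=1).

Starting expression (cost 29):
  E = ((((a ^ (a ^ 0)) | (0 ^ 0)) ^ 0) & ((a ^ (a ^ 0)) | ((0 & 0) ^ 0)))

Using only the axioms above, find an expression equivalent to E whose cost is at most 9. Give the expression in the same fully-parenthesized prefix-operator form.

((a ^ a) | (0 ^ 0))   [cost 9]

step 1: xor_false (→) rewrites (((a ^ (a ^ 0)) | (0 ^ 0)) ^ 0) into ((a ^ (a ^ 0)) | (0 ^ 0)), now (((a ^ (a ^ 0)) | (0 ^ 0)) & ((a ^ (a ^ 0)) | ((0 & 0) ^ 0)))
step 2: and_idem (→) rewrites (0 & 0) into 0, now (((a ^ (a ^ 0)) | (0 ^ 0)) & ((a ^ (a ^ 0)) | (0 ^ 0)))
step 3: and_idem (→) rewrites (((a ^ (a ^ 0)) | (0 ^ 0)) & ((a ^ (a ^ 0)) | (0 ^ 0))) into ((a ^ (a ^ 0)) | (0 ^ 0))
step 4: xor_false (→) rewrites (a ^ 0) into a, reaching cost 9 (bound 9)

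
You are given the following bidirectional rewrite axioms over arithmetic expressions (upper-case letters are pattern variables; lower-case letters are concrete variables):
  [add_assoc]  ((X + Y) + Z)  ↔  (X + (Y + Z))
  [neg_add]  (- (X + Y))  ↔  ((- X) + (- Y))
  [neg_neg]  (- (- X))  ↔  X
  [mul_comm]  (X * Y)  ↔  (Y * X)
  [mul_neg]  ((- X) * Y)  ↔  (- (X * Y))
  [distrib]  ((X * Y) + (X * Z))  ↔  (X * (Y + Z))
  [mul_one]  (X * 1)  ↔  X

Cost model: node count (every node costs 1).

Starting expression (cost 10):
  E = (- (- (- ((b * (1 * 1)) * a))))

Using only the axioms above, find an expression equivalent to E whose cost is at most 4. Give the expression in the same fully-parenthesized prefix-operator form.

(1) (1 * 1)  =[mul_one →]=  1    ⊢ (- (- (- ((b * 1) * a))))
(2) (- (- ((b * 1) * a)))  =[neg_neg →]=  ((b * 1) * a)    ⊢ (- ((b * 1) * a))
(3) (b * 1)  =[mul_one →]=  b    ⊢ cost 4, within 4

(- (b * a))   [cost 4]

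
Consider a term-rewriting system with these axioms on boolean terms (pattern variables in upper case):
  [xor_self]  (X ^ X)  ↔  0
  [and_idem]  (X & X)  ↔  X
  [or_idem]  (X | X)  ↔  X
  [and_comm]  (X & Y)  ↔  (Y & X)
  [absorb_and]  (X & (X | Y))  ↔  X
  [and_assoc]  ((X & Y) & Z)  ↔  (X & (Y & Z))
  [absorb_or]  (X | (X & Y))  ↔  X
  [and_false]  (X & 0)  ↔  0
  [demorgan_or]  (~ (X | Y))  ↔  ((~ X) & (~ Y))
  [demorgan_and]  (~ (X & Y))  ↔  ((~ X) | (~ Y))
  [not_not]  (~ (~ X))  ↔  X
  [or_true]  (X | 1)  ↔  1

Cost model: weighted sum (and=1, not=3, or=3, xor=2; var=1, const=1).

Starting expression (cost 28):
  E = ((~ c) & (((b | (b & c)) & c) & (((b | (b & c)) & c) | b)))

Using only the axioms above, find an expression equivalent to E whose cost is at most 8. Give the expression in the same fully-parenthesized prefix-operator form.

((~ c) & (c & b))   [cost 8]

step 1: absorb_and (→) rewrites (((b | (b & c)) & c) & (((b | (b & c)) & c) | b)) into ((b | (b & c)) & c), now ((~ c) & ((b | (b & c)) & c))
step 2: and_comm (→) rewrites ((b | (b & c)) & c) into (c & (b | (b & c))), now ((~ c) & (c & (b | (b & c))))
step 3: absorb_or (→) rewrites (b | (b & c)) into b, reaching cost 8 (bound 8)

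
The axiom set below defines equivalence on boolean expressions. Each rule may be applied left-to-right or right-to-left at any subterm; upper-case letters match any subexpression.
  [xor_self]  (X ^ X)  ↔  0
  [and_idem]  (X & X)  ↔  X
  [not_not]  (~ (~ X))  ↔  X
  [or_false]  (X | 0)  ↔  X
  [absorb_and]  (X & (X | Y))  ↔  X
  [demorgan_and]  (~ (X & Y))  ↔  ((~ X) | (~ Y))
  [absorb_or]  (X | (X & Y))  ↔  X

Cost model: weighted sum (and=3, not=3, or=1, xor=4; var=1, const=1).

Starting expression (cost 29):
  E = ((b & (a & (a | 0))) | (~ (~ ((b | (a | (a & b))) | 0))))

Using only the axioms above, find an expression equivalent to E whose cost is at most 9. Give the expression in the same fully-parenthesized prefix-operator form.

(1) (~ (~ ((b | (a | (a & b))) | 0)))  =[not_not →]=  ((b | (a | (a & b))) | 0)    ⊢ ((b & (a & (a | 0))) | ((b | (a | (a & b))) | 0))
(2) ((b | (a | (a & b))) | 0)  =[or_false →]=  (b | (a | (a & b)))    ⊢ ((b & (a & (a | 0))) | (b | (a | (a & b))))
(3) (a | (a & b))  =[absorb_or →]=  a    ⊢ ((b & (a & (a | 0))) | (b | a))
(4) (a & (a | 0))  =[absorb_and →]=  a    ⊢ cost 9, within 9

((b & a) | (b | a))   [cost 9]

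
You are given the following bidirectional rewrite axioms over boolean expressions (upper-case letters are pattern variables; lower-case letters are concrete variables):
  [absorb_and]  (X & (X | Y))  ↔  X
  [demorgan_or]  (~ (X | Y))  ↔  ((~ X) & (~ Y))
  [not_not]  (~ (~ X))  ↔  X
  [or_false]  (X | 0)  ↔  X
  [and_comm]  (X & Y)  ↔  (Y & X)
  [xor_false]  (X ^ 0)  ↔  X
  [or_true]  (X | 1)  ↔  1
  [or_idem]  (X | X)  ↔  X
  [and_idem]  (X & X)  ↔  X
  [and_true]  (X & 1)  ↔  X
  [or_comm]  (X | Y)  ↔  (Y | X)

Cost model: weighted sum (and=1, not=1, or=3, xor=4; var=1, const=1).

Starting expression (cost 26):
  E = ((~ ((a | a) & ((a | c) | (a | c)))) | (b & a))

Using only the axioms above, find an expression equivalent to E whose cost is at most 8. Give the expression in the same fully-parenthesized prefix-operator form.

(1) ((a | c) | (a | c))  =[or_idem →]=  (a | c)    ⊢ ((~ ((a | a) & (a | c))) | (b & a))
(2) (a | a)  =[or_idem →]=  a    ⊢ ((~ (a & (a | c))) | (b & a))
(3) (a & (a | c))  =[absorb_and →]=  a    ⊢ cost 8, within 8

((~ a) | (b & a))   [cost 8]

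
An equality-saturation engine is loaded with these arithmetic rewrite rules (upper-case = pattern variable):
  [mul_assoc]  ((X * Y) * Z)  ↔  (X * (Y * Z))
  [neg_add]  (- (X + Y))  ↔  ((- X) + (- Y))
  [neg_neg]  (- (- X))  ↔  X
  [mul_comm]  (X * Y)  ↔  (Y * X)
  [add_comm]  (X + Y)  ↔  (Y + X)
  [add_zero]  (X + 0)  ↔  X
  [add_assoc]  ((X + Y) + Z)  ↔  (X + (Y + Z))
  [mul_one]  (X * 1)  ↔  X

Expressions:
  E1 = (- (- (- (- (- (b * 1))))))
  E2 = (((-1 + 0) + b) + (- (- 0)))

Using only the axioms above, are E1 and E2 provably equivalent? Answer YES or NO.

All listed rules preserve value, hence provable equivalence implies equal values everywhere; look for a separating assignment.
b=0 gives E1 ↦ 0, E2 ↦ -1; values differ ⇒ not provably equivalent.

NO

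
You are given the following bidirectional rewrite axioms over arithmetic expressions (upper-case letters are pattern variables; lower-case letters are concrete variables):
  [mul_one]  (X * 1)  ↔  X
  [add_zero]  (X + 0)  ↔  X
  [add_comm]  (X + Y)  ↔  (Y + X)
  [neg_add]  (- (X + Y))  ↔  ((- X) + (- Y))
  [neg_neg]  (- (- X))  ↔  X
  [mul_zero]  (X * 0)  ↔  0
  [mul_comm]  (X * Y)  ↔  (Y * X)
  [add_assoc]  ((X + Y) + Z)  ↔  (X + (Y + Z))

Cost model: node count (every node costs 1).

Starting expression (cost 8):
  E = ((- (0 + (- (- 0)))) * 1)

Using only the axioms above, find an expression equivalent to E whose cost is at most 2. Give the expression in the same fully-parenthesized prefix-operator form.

(- 0)   [cost 2]

1. [mul_one →] ((- (0 + (- (- 0)))) * 1)  →  (- (0 + (- (- 0))))
2. [neg_neg →] (- (- 0))  →  0;  E = (- (0 + 0))
3. [add_zero →] (0 + 0)  →  0;  cost 2 ≤ 2, done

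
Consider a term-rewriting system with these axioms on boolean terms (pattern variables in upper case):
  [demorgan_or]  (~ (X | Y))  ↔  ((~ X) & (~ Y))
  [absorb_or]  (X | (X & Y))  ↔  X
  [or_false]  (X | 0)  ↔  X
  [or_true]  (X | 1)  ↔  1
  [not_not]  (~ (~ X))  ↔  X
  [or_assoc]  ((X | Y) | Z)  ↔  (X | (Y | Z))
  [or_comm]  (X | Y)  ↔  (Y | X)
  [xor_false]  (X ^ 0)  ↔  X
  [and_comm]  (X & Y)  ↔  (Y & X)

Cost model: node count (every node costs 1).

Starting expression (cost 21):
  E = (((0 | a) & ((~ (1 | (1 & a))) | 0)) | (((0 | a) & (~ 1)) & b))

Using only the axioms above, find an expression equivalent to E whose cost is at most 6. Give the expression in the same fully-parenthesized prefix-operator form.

((0 | a) & (~ 1))   [cost 6]

1. [absorb_or →] (1 | (1 & a))  →  1;  E = (((0 | a) & ((~ 1) | 0)) | (((0 | a) & (~ 1)) & b))
2. [or_false →] ((~ 1) | 0)  →  (~ 1);  E = (((0 | a) & (~ 1)) | (((0 | a) & (~ 1)) & b))
3. [absorb_or →] (((0 | a) & (~ 1)) | (((0 | a) & (~ 1)) & b))  →  ((0 | a) & (~ 1));  cost 6 ≤ 6, done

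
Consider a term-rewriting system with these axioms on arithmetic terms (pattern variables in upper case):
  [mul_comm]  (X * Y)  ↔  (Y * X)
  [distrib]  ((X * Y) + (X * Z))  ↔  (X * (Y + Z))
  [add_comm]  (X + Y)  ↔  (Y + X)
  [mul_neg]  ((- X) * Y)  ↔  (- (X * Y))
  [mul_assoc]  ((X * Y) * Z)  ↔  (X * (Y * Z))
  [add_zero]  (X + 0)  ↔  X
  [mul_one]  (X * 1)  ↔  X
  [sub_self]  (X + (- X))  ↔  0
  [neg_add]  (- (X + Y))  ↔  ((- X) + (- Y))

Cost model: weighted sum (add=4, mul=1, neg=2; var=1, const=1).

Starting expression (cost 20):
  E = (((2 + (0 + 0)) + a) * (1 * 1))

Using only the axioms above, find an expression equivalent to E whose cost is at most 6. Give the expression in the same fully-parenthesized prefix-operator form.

(2 + a)   [cost 6]

(1) (0 + 0)  =[add_zero →]=  0    ⊢ (((2 + 0) + a) * (1 * 1))
(2) (1 * 1)  =[mul_one →]=  1    ⊢ (((2 + 0) + a) * 1)
(3) (2 + 0)  =[add_zero →]=  2    ⊢ ((2 + a) * 1)
(4) ((2 + a) * 1)  =[mul_one →]=  (2 + a)    ⊢ cost 6, within 6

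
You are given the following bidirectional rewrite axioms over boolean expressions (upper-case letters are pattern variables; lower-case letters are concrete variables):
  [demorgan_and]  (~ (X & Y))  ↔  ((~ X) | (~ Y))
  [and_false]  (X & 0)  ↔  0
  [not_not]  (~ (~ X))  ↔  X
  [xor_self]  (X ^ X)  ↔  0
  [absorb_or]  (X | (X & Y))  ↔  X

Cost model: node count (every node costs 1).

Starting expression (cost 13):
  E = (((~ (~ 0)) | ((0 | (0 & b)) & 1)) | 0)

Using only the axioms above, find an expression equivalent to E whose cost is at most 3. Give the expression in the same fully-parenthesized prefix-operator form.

(0 | 0)   [cost 3]

step 1: not_not (→) rewrites (~ (~ 0)) into 0, now ((0 | ((0 | (0 & b)) & 1)) | 0)
step 2: absorb_or (→) rewrites (0 | (0 & b)) into 0, now ((0 | (0 & 1)) | 0)
step 3: absorb_or (→) rewrites (0 | (0 & 1)) into 0, reaching cost 3 (bound 3)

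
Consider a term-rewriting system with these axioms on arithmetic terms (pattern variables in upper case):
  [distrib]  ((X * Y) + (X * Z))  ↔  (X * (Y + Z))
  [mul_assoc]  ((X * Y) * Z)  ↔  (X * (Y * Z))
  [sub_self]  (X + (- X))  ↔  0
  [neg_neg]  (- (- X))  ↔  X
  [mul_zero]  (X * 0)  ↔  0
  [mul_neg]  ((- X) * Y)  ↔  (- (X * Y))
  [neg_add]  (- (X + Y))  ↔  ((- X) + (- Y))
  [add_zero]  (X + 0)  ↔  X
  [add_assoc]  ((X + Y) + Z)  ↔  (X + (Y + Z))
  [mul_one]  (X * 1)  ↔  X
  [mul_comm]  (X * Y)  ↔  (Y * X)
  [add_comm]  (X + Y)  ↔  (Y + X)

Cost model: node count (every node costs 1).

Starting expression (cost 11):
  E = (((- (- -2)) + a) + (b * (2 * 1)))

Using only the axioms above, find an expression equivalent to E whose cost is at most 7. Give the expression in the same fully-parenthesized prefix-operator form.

((a + -2) + (b * 2))   [cost 7]

step 1: neg_neg (→) rewrites (- (- -2)) into -2, now ((-2 + a) + (b * (2 * 1)))
step 2: add_comm (→) rewrites (-2 + a) into (a + -2), now ((a + -2) + (b * (2 * 1)))
step 3: mul_one (→) rewrites (2 * 1) into 2, reaching cost 7 (bound 7)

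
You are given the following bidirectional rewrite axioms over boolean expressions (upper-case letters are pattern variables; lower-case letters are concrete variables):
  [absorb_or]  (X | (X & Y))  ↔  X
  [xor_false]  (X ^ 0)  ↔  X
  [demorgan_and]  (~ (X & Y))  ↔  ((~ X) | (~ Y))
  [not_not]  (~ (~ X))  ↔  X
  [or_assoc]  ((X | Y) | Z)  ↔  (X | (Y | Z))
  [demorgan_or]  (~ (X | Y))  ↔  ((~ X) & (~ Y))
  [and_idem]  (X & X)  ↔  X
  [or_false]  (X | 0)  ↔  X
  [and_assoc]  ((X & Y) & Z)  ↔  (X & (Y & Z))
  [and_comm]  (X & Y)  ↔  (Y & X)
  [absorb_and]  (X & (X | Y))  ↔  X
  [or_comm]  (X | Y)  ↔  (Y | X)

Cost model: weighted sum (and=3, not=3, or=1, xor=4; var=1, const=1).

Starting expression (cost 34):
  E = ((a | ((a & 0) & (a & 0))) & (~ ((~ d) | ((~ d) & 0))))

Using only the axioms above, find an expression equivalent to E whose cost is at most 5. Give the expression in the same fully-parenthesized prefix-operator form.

step 1: absorb_or (→) rewrites ((~ d) | ((~ d) & 0)) into (~ d), now ((a | ((a & 0) & (a & 0))) & (~ (~ d)))
step 2: and_idem (→) rewrites ((a & 0) & (a & 0)) into (a & 0), now ((a | (a & 0)) & (~ (~ d)))
step 3: absorb_or (→) rewrites (a | (a & 0)) into a, now (a & (~ (~ d)))
step 4: not_not (→) rewrites (~ (~ d)) into d, reaching cost 5 (bound 5)

(a & d)   [cost 5]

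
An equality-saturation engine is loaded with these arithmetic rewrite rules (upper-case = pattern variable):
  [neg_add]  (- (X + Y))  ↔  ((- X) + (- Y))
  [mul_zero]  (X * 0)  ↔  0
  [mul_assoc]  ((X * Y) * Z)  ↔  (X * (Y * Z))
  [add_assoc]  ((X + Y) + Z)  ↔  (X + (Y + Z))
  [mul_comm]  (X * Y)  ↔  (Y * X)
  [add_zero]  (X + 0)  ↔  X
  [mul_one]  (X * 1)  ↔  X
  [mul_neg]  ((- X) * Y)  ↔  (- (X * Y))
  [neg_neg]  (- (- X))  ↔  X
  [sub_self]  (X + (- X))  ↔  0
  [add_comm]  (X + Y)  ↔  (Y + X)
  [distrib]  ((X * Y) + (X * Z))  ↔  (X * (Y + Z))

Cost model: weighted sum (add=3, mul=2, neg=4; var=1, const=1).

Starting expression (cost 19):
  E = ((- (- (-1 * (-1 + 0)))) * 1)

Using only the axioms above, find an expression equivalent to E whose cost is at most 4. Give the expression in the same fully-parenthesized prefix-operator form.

(-1 * -1)   [cost 4]

step 1: mul_one (→) rewrites ((- (- (-1 * (-1 + 0)))) * 1) into (- (- (-1 * (-1 + 0))))
step 2: neg_neg (→) rewrites (- (- (-1 * (-1 + 0)))) into (-1 * (-1 + 0))
step 3: add_zero (→) rewrites (-1 + 0) into -1, reaching cost 4 (bound 4)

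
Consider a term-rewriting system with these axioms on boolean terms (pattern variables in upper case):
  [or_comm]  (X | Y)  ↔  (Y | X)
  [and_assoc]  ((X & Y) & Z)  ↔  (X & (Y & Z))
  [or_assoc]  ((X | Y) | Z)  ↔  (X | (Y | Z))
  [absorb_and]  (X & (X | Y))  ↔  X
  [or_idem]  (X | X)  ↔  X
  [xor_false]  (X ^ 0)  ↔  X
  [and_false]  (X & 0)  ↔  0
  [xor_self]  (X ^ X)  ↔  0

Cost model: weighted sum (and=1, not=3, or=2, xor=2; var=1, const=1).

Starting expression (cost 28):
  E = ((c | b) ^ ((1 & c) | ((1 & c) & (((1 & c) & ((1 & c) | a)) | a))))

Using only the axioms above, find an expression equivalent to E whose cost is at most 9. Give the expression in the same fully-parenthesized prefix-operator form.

((b | c) ^ (1 & c))   [cost 9]

step 1: absorb_and (→) rewrites ((1 & c) & ((1 & c) | a)) into (1 & c), now ((c | b) ^ ((1 & c) | ((1 & c) & ((1 & c) | a))))
step 2: absorb_and (→) rewrites ((1 & c) & ((1 & c) | a)) into (1 & c), now ((c | b) ^ ((1 & c) | (1 & c)))
step 3: or_comm (→) rewrites (c | b) into (b | c), now ((b | c) ^ ((1 & c) | (1 & c)))
step 4: or_idem (→) rewrites ((1 & c) | (1 & c)) into (1 & c), reaching cost 9 (bound 9)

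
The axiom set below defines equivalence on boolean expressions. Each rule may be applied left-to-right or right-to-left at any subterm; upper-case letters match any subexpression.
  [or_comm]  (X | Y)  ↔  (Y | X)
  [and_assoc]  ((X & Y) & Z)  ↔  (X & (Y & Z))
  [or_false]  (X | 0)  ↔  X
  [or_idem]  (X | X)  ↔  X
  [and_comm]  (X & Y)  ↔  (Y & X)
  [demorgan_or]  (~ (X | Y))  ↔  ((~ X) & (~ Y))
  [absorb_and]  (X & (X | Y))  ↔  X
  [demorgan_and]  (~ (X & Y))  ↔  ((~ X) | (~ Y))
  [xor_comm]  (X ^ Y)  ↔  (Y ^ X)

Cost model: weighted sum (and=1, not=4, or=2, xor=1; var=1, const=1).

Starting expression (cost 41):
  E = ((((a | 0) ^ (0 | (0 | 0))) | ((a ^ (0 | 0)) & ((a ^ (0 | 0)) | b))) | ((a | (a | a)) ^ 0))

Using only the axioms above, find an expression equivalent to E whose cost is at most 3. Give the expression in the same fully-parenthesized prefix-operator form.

(a ^ 0)   [cost 3]

step 1: absorb_and (→) rewrites ((a ^ (0 | 0)) & ((a ^ (0 | 0)) | b)) into (a ^ (0 | 0)), now ((((a | 0) ^ (0 | (0 | 0))) | (a ^ (0 | 0))) | ((a | (a | a)) ^ 0))
step 2: or_false (→) rewrites (a | 0) into a, now (((a ^ (0 | (0 | 0))) | (a ^ (0 | 0))) | ((a | (a | a)) ^ 0))
step 3: or_idem (→) rewrites (a | a) into a, now (((a ^ (0 | (0 | 0))) | (a ^ (0 | 0))) | ((a | a) ^ 0))
step 4: or_false (→) rewrites (0 | 0) into 0, now (((a ^ (0 | 0)) | (a ^ (0 | 0))) | ((a | a) ^ 0))
step 5: or_idem (→) rewrites ((a ^ (0 | 0)) | (a ^ (0 | 0))) into (a ^ (0 | 0)), now ((a ^ (0 | 0)) | ((a | a) ^ 0))
step 6: or_idem (→) rewrites (a | a) into a, now ((a ^ (0 | 0)) | (a ^ 0))
step 7: or_idem (→) rewrites (0 | 0) into 0, now ((a ^ 0) | (a ^ 0))
step 8: or_idem (→) rewrites ((a ^ 0) | (a ^ 0)) into (a ^ 0), reaching cost 3 (bound 3)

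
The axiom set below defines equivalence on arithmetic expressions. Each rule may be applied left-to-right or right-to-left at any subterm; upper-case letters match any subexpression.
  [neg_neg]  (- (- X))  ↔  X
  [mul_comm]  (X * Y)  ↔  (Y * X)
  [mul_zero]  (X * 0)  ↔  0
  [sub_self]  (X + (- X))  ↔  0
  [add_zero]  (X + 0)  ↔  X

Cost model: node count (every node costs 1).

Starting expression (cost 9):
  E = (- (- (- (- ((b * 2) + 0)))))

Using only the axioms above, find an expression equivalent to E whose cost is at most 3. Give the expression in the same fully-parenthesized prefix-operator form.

step 1: neg_neg (→) rewrites (- (- ((b * 2) + 0))) into ((b * 2) + 0), now (- (- ((b * 2) + 0)))
step 2: add_zero (→) rewrites ((b * 2) + 0) into (b * 2), now (- (- (b * 2)))
step 3: neg_neg (→) rewrites (- (- (b * 2))) into (b * 2), reaching cost 3 (bound 3)

(b * 2)   [cost 3]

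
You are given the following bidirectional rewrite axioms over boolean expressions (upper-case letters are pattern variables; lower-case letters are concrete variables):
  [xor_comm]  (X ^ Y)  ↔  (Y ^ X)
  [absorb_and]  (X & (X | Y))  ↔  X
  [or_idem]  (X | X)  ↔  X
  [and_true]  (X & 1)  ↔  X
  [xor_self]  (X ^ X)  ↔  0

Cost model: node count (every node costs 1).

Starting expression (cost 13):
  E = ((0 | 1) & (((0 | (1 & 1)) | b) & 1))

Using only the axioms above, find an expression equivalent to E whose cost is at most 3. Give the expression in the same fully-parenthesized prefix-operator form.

(0 | 1)   [cost 3]

(1) (1 & 1)  =[and_true →]=  1    ⊢ ((0 | 1) & (((0 | 1) | b) & 1))
(2) (((0 | 1) | b) & 1)  =[and_true →]=  ((0 | 1) | b)    ⊢ ((0 | 1) & ((0 | 1) | b))
(3) ((0 | 1) & ((0 | 1) | b))  =[absorb_and →]=  (0 | 1)    ⊢ cost 3, within 3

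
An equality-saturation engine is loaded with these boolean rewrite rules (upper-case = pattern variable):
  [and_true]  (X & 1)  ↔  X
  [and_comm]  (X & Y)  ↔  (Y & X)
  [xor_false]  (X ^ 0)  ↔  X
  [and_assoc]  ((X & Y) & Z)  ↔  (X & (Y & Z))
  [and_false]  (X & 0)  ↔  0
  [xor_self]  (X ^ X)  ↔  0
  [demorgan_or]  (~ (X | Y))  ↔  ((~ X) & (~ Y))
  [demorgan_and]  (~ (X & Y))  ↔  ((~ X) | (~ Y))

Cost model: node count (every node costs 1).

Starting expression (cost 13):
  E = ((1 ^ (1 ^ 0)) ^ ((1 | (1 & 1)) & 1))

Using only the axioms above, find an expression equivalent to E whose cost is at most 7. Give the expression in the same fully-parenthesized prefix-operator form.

((1 ^ 1) ^ (1 | 1))   [cost 7]

1. [and_true →] ((1 | (1 & 1)) & 1)  →  (1 | (1 & 1));  E = ((1 ^ (1 ^ 0)) ^ (1 | (1 & 1)))
2. [and_true →] (1 & 1)  →  1;  E = ((1 ^ (1 ^ 0)) ^ (1 | 1))
3. [xor_false →] (1 ^ 0)  →  1;  cost 7 ≤ 7, done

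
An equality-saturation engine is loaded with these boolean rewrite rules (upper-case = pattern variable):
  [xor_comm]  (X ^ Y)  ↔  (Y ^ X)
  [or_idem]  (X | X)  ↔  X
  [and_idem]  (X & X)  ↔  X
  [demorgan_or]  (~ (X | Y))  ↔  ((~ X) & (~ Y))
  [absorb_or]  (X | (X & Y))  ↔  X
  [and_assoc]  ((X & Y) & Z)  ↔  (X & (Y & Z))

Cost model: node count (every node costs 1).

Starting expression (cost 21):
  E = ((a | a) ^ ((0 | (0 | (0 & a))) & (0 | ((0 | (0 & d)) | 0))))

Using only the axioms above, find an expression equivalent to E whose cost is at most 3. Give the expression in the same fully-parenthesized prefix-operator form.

(a ^ 0)   [cost 3]

step 1: absorb_or (→) rewrites (0 | (0 & d)) into 0, now ((a | a) ^ ((0 | (0 | (0 & a))) & (0 | (0 | 0))))
step 2: or_idem (→) rewrites (a | a) into a, now (a ^ ((0 | (0 | (0 & a))) & (0 | (0 | 0))))
step 3: or_idem (→) rewrites (0 | 0) into 0, now (a ^ ((0 | (0 | (0 & a))) & (0 | 0)))
step 4: absorb_or (→) rewrites (0 | (0 & a)) into 0, now (a ^ ((0 | 0) & (0 | 0)))
step 5: and_idem (→) rewrites ((0 | 0) & (0 | 0)) into (0 | 0), now (a ^ (0 | 0))
step 6: or_idem (→) rewrites (0 | 0) into 0, reaching cost 3 (bound 3)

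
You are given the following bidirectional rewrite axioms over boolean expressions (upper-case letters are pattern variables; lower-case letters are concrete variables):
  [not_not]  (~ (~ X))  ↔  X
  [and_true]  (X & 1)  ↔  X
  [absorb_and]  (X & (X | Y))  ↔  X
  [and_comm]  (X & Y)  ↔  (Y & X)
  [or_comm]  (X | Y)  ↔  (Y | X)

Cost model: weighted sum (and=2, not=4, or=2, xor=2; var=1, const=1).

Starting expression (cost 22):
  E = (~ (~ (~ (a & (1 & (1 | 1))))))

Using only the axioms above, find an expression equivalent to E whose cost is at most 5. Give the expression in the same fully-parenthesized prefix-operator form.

1. [absorb_and →] (1 & (1 | 1))  →  1;  E = (~ (~ (~ (a & 1))))
2. [and_true →] (a & 1)  →  a;  E = (~ (~ (~ a)))
3. [not_not →] (~ (~ a))  →  a;  cost 5 ≤ 5, done

(~ a)   [cost 5]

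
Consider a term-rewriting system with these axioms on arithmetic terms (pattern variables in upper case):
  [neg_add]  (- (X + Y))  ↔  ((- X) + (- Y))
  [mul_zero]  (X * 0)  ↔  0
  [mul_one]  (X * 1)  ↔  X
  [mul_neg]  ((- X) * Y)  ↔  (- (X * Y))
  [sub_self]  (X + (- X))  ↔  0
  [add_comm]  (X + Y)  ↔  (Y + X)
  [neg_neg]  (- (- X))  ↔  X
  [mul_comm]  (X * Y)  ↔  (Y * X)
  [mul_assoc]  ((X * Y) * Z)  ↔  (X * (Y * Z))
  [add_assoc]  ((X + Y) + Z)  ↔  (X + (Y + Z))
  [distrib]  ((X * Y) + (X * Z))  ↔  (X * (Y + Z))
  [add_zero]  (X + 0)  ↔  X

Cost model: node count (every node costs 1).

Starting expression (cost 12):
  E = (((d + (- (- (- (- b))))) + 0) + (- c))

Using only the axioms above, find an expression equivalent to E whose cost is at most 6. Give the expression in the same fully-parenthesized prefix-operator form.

((d + b) + (- c))   [cost 6]

1. [neg_neg →] (- (- b))  →  b;  E = (((d + (- (- b))) + 0) + (- c))
2. [neg_neg →] (- (- b))  →  b;  E = (((d + b) + 0) + (- c))
3. [add_zero →] ((d + b) + 0)  →  (d + b);  cost 6 ≤ 6, done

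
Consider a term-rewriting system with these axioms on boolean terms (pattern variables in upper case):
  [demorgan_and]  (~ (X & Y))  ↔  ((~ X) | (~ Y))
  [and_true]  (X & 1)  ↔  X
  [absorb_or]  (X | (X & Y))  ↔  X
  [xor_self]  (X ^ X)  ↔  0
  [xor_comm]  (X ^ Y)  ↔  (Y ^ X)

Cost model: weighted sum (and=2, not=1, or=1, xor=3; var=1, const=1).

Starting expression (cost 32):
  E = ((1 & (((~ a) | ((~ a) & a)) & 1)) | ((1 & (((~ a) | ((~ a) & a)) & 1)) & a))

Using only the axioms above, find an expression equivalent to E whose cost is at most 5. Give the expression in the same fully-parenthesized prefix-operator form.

(1 & (~ a))   [cost 5]

step 1: absorb_or (→) rewrites ((1 & (((~ a) | ((~ a) & a)) & 1)) | ((1 & (((~ a) | ((~ a) & a)) & 1)) & a)) into (1 & (((~ a) | ((~ a) & a)) & 1))
step 2: and_true (→) rewrites (((~ a) | ((~ a) & a)) & 1) into ((~ a) | ((~ a) & a)), now (1 & ((~ a) | ((~ a) & a)))
step 3: absorb_or (→) rewrites ((~ a) | ((~ a) & a)) into (~ a), reaching cost 5 (bound 5)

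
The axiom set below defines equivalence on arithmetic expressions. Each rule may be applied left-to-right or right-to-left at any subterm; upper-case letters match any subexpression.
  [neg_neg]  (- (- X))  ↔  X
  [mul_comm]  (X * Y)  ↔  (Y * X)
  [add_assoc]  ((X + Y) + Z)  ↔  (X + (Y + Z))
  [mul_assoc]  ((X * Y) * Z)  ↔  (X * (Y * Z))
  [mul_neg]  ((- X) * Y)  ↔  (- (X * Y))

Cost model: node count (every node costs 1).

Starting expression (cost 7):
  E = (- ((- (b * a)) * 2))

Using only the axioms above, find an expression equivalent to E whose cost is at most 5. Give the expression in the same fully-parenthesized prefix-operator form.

((a * b) * 2)   [cost 5]

(1) (b * a)  =[mul_comm →]=  (a * b)    ⊢ (- ((- (a * b)) * 2))
(2) ((- (a * b)) * 2)  =[mul_neg →]=  (- ((a * b) * 2))    ⊢ (- (- ((a * b) * 2)))
(3) (- (- ((a * b) * 2)))  =[neg_neg →]=  ((a * b) * 2)    ⊢ cost 5, within 5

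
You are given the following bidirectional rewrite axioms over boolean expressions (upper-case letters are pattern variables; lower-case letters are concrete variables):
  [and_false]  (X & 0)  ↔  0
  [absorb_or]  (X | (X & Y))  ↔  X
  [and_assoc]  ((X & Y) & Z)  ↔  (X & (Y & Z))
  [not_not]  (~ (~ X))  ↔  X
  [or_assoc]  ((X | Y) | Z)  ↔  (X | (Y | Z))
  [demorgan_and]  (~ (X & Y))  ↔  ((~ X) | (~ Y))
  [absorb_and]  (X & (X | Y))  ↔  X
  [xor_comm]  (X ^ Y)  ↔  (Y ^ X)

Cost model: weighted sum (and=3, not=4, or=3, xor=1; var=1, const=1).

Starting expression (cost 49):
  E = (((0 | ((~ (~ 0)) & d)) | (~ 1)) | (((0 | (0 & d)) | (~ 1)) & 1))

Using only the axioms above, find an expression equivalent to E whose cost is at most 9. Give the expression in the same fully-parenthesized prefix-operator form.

(0 | (~ 1))   [cost 9]

1. [not_not →] (~ (~ 0))  →  0;  E = (((0 | (0 & d)) | (~ 1)) | (((0 | (0 & d)) | (~ 1)) & 1))
2. [absorb_or →] (((0 | (0 & d)) | (~ 1)) | (((0 | (0 & d)) | (~ 1)) & 1))  →  ((0 | (0 & d)) | (~ 1))
3. [absorb_or →] (0 | (0 & d))  →  0;  cost 9 ≤ 9, done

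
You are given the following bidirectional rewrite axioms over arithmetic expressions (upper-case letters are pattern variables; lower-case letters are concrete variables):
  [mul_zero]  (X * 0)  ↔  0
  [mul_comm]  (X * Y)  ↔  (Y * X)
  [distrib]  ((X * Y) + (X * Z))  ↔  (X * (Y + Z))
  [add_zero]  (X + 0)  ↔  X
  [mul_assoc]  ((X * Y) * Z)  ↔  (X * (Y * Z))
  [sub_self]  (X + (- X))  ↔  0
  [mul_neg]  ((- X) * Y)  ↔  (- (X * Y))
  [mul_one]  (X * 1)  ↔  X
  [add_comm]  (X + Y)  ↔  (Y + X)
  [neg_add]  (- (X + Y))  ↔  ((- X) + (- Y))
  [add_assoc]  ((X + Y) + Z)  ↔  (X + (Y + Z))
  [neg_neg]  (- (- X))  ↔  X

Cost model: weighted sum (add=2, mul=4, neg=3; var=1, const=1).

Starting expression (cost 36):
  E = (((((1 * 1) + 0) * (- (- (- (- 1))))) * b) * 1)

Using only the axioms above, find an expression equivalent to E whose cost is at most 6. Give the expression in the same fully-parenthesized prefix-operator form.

(b * 1)   [cost 6]

(1) (- (- (- 1)))  =[neg_neg →]=  (- 1)    ⊢ (((((1 * 1) + 0) * (- (- 1))) * b) * 1)
(2) (- (- 1))  =[neg_neg →]=  1    ⊢ (((((1 * 1) + 0) * 1) * b) * 1)
(3) ((1 * 1) + 0)  =[add_zero →]=  (1 * 1)    ⊢ ((((1 * 1) * 1) * b) * 1)
(4) (1 * 1)  =[mul_one →]=  1    ⊢ (((1 * 1) * b) * 1)
(5) (1 * 1)  =[mul_one →]=  1    ⊢ ((1 * b) * 1)
(6) (1 * b)  =[mul_comm →]=  (b * 1)    ⊢ ((b * 1) * 1)
(7) ((b * 1) * 1)  =[mul_one →]=  (b * 1)    ⊢ cost 6, within 6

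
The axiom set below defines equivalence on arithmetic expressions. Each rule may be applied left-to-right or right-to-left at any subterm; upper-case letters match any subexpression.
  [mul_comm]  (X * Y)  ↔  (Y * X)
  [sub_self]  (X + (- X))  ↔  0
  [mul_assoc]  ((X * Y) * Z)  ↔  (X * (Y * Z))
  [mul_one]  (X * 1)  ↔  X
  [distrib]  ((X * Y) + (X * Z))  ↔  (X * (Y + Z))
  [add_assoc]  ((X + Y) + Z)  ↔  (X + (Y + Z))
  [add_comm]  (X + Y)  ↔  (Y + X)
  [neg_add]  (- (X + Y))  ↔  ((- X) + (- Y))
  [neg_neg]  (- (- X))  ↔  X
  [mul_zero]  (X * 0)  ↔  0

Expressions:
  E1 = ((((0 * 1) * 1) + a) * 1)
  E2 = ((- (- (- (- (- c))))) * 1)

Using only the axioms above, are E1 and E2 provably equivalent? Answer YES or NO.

NO

The axioms are sound identities: if E1 ↔* E2 then E1 and E2 evaluate identically under any assignment.
Under a=0, c=1: E1 evaluates to 0, E2 to -1. Distinct ⇒ no rewrite sequence connects them.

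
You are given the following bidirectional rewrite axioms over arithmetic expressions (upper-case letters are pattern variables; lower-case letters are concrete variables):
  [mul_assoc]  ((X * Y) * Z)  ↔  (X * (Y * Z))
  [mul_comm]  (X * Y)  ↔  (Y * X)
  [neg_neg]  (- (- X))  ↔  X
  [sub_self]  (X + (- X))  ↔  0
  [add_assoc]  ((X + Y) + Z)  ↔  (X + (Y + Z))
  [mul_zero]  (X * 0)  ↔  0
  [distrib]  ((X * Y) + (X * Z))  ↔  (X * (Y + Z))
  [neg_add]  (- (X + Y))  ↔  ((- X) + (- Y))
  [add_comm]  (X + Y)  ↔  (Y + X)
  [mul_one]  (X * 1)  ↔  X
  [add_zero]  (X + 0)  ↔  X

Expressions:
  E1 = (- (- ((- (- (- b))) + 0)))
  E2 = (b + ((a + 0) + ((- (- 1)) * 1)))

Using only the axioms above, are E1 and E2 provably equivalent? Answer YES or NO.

NO

The axioms are sound identities: if E1 ↔* E2 then E1 and E2 evaluate identically under any assignment.
Under a=0, b=0: E1 evaluates to 0, E2 to 1. Distinct ⇒ no rewrite sequence connects them.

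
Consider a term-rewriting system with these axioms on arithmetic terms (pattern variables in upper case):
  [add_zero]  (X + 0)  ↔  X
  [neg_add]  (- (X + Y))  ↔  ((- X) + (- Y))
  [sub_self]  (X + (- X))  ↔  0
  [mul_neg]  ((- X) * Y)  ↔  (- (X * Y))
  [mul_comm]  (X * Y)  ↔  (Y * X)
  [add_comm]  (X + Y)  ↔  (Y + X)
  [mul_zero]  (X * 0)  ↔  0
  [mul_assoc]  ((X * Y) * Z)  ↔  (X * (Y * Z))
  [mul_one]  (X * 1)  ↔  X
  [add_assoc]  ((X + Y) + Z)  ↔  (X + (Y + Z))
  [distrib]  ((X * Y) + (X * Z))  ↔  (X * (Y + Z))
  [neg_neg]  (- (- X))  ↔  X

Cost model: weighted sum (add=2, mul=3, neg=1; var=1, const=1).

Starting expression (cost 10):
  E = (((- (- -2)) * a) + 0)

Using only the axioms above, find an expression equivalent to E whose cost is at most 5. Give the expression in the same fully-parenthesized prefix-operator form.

(-2 * a)   [cost 5]

1. [add_zero →] (((- (- -2)) * a) + 0)  →  ((- (- -2)) * a)
2. [neg_neg →] (- (- -2))  →  -2;  cost 5 ≤ 5, done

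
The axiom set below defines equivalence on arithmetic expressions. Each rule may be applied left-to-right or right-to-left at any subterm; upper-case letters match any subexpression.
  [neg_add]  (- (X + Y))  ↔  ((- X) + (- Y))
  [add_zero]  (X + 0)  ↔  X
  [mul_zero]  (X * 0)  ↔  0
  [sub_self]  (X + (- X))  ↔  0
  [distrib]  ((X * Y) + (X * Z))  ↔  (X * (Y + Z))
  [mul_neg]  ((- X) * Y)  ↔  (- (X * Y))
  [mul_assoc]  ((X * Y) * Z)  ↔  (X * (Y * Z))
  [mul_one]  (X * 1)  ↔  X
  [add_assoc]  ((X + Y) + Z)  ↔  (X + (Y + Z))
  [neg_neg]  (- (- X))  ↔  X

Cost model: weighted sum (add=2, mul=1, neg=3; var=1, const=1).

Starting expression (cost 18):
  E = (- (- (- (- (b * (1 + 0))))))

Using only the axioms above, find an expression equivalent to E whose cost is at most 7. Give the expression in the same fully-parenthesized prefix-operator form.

(- (- b))   [cost 7]

(1) (1 + 0)  =[add_zero →]=  1    ⊢ (- (- (- (- (b * 1)))))
(2) (- (- (b * 1)))  =[neg_neg →]=  (b * 1)    ⊢ (- (- (b * 1)))
(3) (b * 1)  =[mul_one →]=  b    ⊢ cost 7, within 7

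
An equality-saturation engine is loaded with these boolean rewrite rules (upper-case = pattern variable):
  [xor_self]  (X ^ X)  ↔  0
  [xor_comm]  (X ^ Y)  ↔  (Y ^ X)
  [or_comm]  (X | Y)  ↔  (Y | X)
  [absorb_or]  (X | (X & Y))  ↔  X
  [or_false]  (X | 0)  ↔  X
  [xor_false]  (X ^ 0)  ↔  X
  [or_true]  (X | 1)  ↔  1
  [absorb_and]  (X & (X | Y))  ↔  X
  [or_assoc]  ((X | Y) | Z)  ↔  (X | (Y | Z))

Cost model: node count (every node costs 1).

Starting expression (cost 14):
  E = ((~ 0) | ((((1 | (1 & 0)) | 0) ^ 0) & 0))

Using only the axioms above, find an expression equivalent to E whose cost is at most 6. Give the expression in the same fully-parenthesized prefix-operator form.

step 1: or_false (→) rewrites ((1 | (1 & 0)) | 0) into (1 | (1 & 0)), now ((~ 0) | (((1 | (1 & 0)) ^ 0) & 0))
step 2: xor_false (→) rewrites ((1 | (1 & 0)) ^ 0) into (1 | (1 & 0)), now ((~ 0) | ((1 | (1 & 0)) & 0))
step 3: absorb_or (→) rewrites (1 | (1 & 0)) into 1, reaching cost 6 (bound 6)

((~ 0) | (1 & 0))   [cost 6]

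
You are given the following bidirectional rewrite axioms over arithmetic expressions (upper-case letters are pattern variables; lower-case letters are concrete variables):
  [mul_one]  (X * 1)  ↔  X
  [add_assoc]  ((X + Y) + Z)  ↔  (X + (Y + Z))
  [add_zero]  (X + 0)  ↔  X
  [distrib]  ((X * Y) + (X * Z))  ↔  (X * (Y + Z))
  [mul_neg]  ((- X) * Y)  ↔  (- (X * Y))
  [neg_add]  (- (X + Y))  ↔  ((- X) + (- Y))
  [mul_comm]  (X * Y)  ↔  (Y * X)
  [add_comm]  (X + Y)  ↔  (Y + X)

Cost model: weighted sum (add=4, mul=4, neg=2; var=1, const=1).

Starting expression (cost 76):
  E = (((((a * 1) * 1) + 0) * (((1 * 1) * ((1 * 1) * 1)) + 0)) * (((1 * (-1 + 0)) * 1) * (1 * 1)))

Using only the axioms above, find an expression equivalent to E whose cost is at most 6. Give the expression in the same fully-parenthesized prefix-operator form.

1. [mul_one →] (1 * 1)  →  1;  E = (((((a * 1) * 1) + 0) * (((1 * 1) * (1 * 1)) + 0)) * (((1 * (-1 + 0)) * 1) * (1 * 1)))
2. [mul_one →] (1 * 1)  →  1;  E = (((((a * 1) * 1) + 0) * (((1 * 1) * (1 * 1)) + 0)) * (((1 * (-1 + 0)) * 1) * 1))
3. [add_zero →] (((1 * 1) * (1 * 1)) + 0)  →  ((1 * 1) * (1 * 1));  E = (((((a * 1) * 1) + 0) * ((1 * 1) * (1 * 1))) * (((1 * (-1 + 0)) * 1) * 1))
4. [mul_one →] ((1 * (-1 + 0)) * 1)  →  (1 * (-1 + 0));  E = (((((a * 1) * 1) + 0) * ((1 * 1) * (1 * 1))) * ((1 * (-1 + 0)) * 1))
5. [add_zero →] (((a * 1) * 1) + 0)  →  ((a * 1) * 1);  E = ((((a * 1) * 1) * ((1 * 1) * (1 * 1))) * ((1 * (-1 + 0)) * 1))
6. [mul_one →] (a * 1)  →  a;  E = (((a * 1) * ((1 * 1) * (1 * 1))) * ((1 * (-1 + 0)) * 1))
7. [mul_one →] (1 * 1)  →  1;  E = (((a * 1) * ((1 * 1) * 1)) * ((1 * (-1 + 0)) * 1))
8. [mul_one →] (a * 1)  →  a;  E = ((a * ((1 * 1) * 1)) * ((1 * (-1 + 0)) * 1))
9. [mul_one →] (1 * 1)  →  1;  E = ((a * (1 * 1)) * ((1 * (-1 + 0)) * 1))
10. [mul_comm →] (1 * (-1 + 0))  →  ((-1 + 0) * 1);  E = ((a * (1 * 1)) * (((-1 + 0) * 1) * 1))
11. [mul_one →] ((-1 + 0) * 1)  →  (-1 + 0);  E = ((a * (1 * 1)) * ((-1 + 0) * 1))
12. [mul_one →] (1 * 1)  →  1;  E = ((a * 1) * ((-1 + 0) * 1))
13. [add_zero →] (-1 + 0)  →  -1;  E = ((a * 1) * (-1 * 1))
14. [mul_one →] (a * 1)  →  a;  E = (a * (-1 * 1))
15. [mul_comm →] (a * (-1 * 1))  →  ((-1 * 1) * a)
16. [mul_one →] (-1 * 1)  →  -1;  cost 6 ≤ 6, done

(-1 * a)   [cost 6]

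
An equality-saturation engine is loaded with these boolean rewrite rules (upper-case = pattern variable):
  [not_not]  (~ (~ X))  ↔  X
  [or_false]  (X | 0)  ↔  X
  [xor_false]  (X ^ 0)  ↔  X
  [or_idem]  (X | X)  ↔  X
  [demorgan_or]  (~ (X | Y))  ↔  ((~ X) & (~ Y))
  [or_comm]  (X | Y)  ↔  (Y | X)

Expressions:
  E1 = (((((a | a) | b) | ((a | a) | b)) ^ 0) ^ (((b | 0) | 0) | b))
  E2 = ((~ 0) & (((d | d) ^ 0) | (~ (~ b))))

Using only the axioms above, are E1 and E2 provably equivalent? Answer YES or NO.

Every axiom is a valid identity, so a rewrite proof would force E1 and E2 to agree under every assignment.
At a=0, b=0, d=1: E1 = 0 but E2 = 1; they differ, so no derivation exists.

NO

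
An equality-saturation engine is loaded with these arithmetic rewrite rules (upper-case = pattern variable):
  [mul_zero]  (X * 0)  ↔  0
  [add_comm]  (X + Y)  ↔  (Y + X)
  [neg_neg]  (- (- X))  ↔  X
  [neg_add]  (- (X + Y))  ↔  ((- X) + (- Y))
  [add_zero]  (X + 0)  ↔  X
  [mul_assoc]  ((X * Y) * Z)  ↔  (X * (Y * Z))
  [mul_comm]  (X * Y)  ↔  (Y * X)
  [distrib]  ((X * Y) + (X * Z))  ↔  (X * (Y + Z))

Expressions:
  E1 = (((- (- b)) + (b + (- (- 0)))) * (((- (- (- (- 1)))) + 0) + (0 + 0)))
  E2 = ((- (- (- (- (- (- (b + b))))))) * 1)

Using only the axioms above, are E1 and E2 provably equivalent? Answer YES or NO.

YES

(1) (- (- (- 1)))  =[neg_neg →]=  (- 1)    ⊢ (((- (- b)) + (b + (- (- 0)))) * (((- (- 1)) + 0) + (0 + 0)))
(2) (- (- 0))  =[neg_neg →]=  0    ⊢ (((- (- b)) + (b + 0)) * (((- (- 1)) + 0) + (0 + 0)))
(3) ((- (- 1)) + 0)  =[add_zero →]=  (- (- 1))    ⊢ (((- (- b)) + (b + 0)) * ((- (- 1)) + (0 + 0)))
(4) (- (- b))  =[neg_neg →]=  b    ⊢ ((b + (b + 0)) * ((- (- 1)) + (0 + 0)))
(5) (- (- 1))  =[neg_neg →]=  1    ⊢ ((b + (b + 0)) * (1 + (0 + 0)))
(6) (0 + 0)  =[add_zero →]=  0    ⊢ ((b + (b + 0)) * (1 + 0))
(7) (1 + 0)  =[add_zero →]=  1    ⊢ ((b + (b + 0)) * 1)
(8) (b + 0)  =[add_zero →]=  b    ⊢ ((b + b) * 1)
(9) (b + b)  =[neg_neg ←]=  (- (- (b + b)))    ⊢ ((- (- (b + b))) * 1)
(10) (- (- (b + b)))  =[neg_neg ←]=  (- (- (- (- (b + b)))))    ⊢ ((- (- (- (- (b + b))))) * 1)
(11) (- (b + b))  =[neg_neg ←]=  (- (- (- (b + b))))    ⊢ E2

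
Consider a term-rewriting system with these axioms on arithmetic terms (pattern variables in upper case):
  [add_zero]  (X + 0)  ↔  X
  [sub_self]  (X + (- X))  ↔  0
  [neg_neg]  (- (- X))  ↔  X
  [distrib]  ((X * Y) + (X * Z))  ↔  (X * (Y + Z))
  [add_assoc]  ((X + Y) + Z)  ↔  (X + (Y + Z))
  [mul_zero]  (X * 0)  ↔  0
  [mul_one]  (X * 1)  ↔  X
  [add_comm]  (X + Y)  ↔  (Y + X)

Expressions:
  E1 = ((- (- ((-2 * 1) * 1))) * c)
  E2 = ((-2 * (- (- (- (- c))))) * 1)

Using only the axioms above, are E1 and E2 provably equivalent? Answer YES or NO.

YES

step 1: mul_one (→) rewrites ((-2 * 1) * 1) into (-2 * 1), now ((- (- (-2 * 1))) * c)
step 2: mul_one (→) rewrites (-2 * 1) into -2, now ((- (- -2)) * c)
step 3: neg_neg (→) rewrites (- (- -2)) into -2, now (-2 * c)
step 4: mul_one (←) rewrites (-2 * c) into ((-2 * c) * 1)
step 5: neg_neg (←) rewrites c into (- (- c)), now ((-2 * (- (- c))) * 1)
step 6: neg_neg (←) rewrites (- c) into (- (- (- c))), which is E2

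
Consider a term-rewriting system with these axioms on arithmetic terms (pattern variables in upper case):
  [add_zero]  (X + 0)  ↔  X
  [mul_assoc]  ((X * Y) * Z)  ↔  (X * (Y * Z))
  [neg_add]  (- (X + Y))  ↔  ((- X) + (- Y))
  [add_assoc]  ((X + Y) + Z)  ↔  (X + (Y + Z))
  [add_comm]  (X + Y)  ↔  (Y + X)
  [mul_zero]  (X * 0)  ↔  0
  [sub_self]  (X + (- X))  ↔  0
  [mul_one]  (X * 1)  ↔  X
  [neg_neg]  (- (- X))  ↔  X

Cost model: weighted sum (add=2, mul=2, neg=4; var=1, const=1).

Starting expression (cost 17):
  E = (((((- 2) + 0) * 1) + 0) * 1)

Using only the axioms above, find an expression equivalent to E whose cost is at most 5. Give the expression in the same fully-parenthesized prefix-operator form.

(- 2)   [cost 5]

1. [mul_one →] (((((- 2) + 0) * 1) + 0) * 1)  →  ((((- 2) + 0) * 1) + 0)
2. [mul_one →] (((- 2) + 0) * 1)  →  ((- 2) + 0);  E = (((- 2) + 0) + 0)
3. [add_comm →] (((- 2) + 0) + 0)  →  (0 + ((- 2) + 0))
4. [add_zero →] ((- 2) + 0)  →  (- 2);  E = (0 + (- 2))
5. [add_comm →] (0 + (- 2))  →  ((- 2) + 0)
6. [add_zero →] ((- 2) + 0)  →  (- 2);  cost 5 ≤ 5, done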